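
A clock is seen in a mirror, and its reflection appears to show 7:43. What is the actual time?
Reflection across the vertical (12-6) axis maps a hand at angle A degrees to (360 - A) degrees, which sends a reading of T minutes past 12:00 to (720 - T) minutes past 12:00.
Mirror reads 7:43 = 463 minutes past 12:00.
Actual time: (720 - 463) mod 720 = 257 minutes = 4:17.

Final answer: 4:17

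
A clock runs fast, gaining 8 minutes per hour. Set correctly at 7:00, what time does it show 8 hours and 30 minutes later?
For every 60 true minutes, the faulty clock advances 60 + 8 = 68 minutes.
True elapsed: 8 hours and 30 minutes = 510 minutes.
Faulty clock advances: 510 x 68/60 = 578 minutes (drift: 68 minutes ahead).
Shown time: 7:00 + 578 minutes = 4:38.

Final answer: 4:38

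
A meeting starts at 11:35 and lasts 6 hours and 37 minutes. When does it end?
Starting time: 11:35
Adding 37 minutes to 35 minutes: 35 + 37 = 72 minutes = 1 hour and 12 minutes
Adding 6 hours: 11 + 6 + 1 (carry) = 18 - 12 = 6
Final time: 6:12

Final answer: 6:12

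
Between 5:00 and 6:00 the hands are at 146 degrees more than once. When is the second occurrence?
At t minutes past 5:00, the hour hand is at 30 x 5 + 0.5t degrees and the minute hand is at 6t degrees.
The smaller angle between them is 146 degrees when |30H - 5.5t| = 146 or |30H - 5.5t| = 214.
With H = 5, solve 30 x 5 - 5.5t = +/- target for each target:
  t = (30 x 5 - 146) / 5.5 = 0.73
  t = (30 x 5 + 146) / 5.5 = 53.82
  t = (30 x 5 - 214) / 5.5 = -11.64 (outside (0, 60))
  t = (30 x 5 + 214) / 5.5 = 66.18 (outside (0, 60))
Valid solutions in (0, 60): {0.73, 53.82} minutes.
The second occurrence is t = 53.82 minutes.
The hands form a 146-degree angle at 53.82 minutes past 5:00.

Final answer: 53.82 minutes past 5:00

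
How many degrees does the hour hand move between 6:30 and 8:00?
The hour hand moves 0.5 degrees per minute.
Time elapsed: 8:00 - 6:30 = 90 minutes
Angular displacement: 90 x 0.5 = 45 degrees

Final answer: 45 degrees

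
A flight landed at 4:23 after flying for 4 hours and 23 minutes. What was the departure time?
Starting time: 4:23 = 263 total minutes past 12:00
Subtracting: 4 hours and 23 minutes = 263 minutes
263 - 263 = 0 minutes
= 0 minutes past 12:00 = 12:00

Final answer: 12:00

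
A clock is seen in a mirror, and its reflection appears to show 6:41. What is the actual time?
Reflection across the vertical (12-6) axis maps a hand at angle A degrees to (360 - A) degrees, which sends a reading of T minutes past 12:00 to (720 - T) minutes past 12:00.
Mirror reads 6:41 = 401 minutes past 12:00.
Actual time: (720 - 401) mod 720 = 319 minutes = 5:19.

Final answer: 5:19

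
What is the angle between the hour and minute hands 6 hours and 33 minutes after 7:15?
First find the time 6 hours and 33 minutes after 7:15.
Total minutes: 7 x 60 + 15 + 6 x 60 + 33 = 828.
828 mod 720 = 108 minutes = 1:48.
Now compute the angle at 1:48:
Hour hand: 1 x 30 + 48 x 0.5 = 54 degrees
Minute hand: 48 x 6 = 288 degrees
Difference: |54 - 288| = 234 degrees
Smaller angle: 360 - 234 = 126 degrees

Final answer: 126 degrees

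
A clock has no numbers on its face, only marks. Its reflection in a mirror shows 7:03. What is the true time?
Reflection across the vertical (12-6) axis maps a hand at angle A degrees to (360 - A) degrees, which sends a reading of T minutes past 12:00 to (720 - T) minutes past 12:00.
Mirror reads 7:03 = 423 minutes past 12:00.
Actual time: (720 - 423) mod 720 = 297 minutes = 4:57.

Final answer: 4:57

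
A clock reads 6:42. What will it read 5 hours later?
Starting time: 6:42
Adding 0 minutes to 42 minutes: 42 + 0 = 42 minutes
Adding 5 hours: 6 + 5 = 11
Final time: 11:42

Final answer: 11:42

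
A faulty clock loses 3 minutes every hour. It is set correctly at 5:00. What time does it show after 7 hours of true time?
For every 60 true minutes, the faulty clock advances 60 - 3 = 57 minutes.
True elapsed: 7 hours = 420 minutes.
Faulty clock advances: 420 x 57/60 = 399 minutes (drift: 21 minutes behind).
Shown time: 5:00 + 399 minutes = 11:39.

Final answer: 11:39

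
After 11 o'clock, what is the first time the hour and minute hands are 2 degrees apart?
At t minutes past 11:00, the hour hand is at 30 x 11 + 0.5t degrees and the minute hand is at 6t degrees.
The smaller angle between them is 2 degrees when |30H - 5.5t| = 2 or |30H - 5.5t| = 358.
With H = 11, solve 30 x 11 - 5.5t = +/- target for each target:
  t = (30 x 11 - 2) / 5.5 = 59.64
  t = (30 x 11 + 2) / 5.5 = 60.36 (outside (0, 60))
  t = (30 x 11 - 358) / 5.5 = -5.09 (outside (0, 60))
  t = (30 x 11 + 358) / 5.5 = 125.09 (outside (0, 60))
Valid solutions in (0, 60): {59.64} minutes.
The first occurrence is t = 59.64 minutes.
The hands form a 2-degree angle at 59.64 minutes past 11:00.

Final answer: 59.64 minutes past 11:00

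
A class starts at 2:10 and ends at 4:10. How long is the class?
From 2:10 to 4:10:
(4 x 60 + 10) - (2 x 60 + 10) = 250 - 130 = 120 minutes
= 2 hours

Final answer: 2 hours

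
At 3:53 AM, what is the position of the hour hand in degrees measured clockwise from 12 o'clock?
The hour hand moves 30 degrees per hour and 0.5 degrees per minute.
At 3:53: (3) x 30 + 53 x 0.5 = 90 + 26.5 = 116.5 degrees

Final answer: 116.5 degrees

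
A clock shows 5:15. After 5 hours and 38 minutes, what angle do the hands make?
First find the time 5 hours and 38 minutes after 5:15.
Total minutes: 5 x 60 + 15 + 5 x 60 + 38 = 653.
653 mod 720 = 653 minutes = 10:53.
Now compute the angle at 10:53:
Hour hand: 10 x 30 + 53 x 0.5 = 326.5 degrees
Minute hand: 53 x 6 = 318 degrees
Difference: |326.5 - 318| = 8.5 degrees
The angle is 8.5 degrees

Final answer: 8.5 degrees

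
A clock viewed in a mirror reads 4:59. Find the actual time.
Reflection across the vertical (12-6) axis maps a hand at angle A degrees to (360 - A) degrees, which sends a reading of T minutes past 12:00 to (720 - T) minutes past 12:00.
Mirror reads 4:59 = 299 minutes past 12:00.
Actual time: (720 - 299) mod 720 = 421 minutes = 7:01.

Final answer: 7:01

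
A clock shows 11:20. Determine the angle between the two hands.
Hour hand position: 11 x 30 + 20 x 0.5 = 340 degrees
Minute hand position: 20 x 6 = 120 degrees
Difference: |340 - 120| = 220 degrees
Since 220 > 180, the smaller angle is 360 - 220 = 140 degrees

Final answer: 140 degrees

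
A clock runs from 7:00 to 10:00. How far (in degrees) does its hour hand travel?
The hour hand moves 0.5 degrees per minute.
Time elapsed: 10:00 - 7:00 = 180 minutes
Angular displacement: 180 x 0.5 = 90 degrees

Final answer: 90 degrees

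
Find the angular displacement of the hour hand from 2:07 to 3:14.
The hour hand moves 0.5 degrees per minute.
Time elapsed: 3:14 - 2:07 = 67 minutes
Angular displacement: 67 x 0.5 = 33.5 degrees

Final answer: 33.5 degrees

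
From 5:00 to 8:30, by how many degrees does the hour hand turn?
The hour hand moves 0.5 degrees per minute.
Time elapsed: 8:30 - 5:00 = 210 minutes
Angular displacement: 210 x 0.5 = 105 degrees

Final answer: 105 degrees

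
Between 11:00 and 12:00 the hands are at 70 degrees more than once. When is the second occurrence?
At t minutes past 11:00, the hour hand is at 30 x 11 + 0.5t degrees and the minute hand is at 6t degrees.
The smaller angle between them is 70 degrees when |30H - 5.5t| = 70 or |30H - 5.5t| = 290.
With H = 11, solve 30 x 11 - 5.5t = +/- target for each target:
  t = (30 x 11 - 70) / 5.5 = 47.27
  t = (30 x 11 + 70) / 5.5 = 72.73 (outside (0, 60))
  t = (30 x 11 - 290) / 5.5 = 7.27
  t = (30 x 11 + 290) / 5.5 = 112.73 (outside (0, 60))
Valid solutions in (0, 60): {7.27, 47.27} minutes.
The second occurrence is t = 47.27 minutes.
The hands form a 70-degree angle at 47.27 minutes past 11:00.

Final answer: 47.27 minutes past 11:00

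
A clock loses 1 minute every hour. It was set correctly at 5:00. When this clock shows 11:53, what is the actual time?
For every 60 true minutes, the faulty clock advances 59 minutes, so 1 faulty-clock minute corresponds to 60/59 true minutes.
From 5:00 to 11:53 on the faulty dial is 413 minutes.
True elapsed: 413 x 60/59 = 420 minutes = 7 hours.
True time: 5:00 + 7 hours = 12:00.

Final answer: 12:00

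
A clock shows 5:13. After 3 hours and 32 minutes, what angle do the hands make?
First find the time 3 hours and 32 minutes after 5:13.
Total minutes: 5 x 60 + 13 + 3 x 60 + 32 = 525.
525 mod 720 = 525 minutes = 8:45.
Now compute the angle at 8:45:
Hour hand: 8 x 30 + 45 x 0.5 = 262.5 degrees
Minute hand: 45 x 6 = 270 degrees
Difference: |262.5 - 270| = 7.5 degrees
The angle is 7.5 degrees

Final answer: 7.5 degrees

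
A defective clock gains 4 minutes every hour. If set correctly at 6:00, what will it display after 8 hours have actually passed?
For every 60 true minutes, the faulty clock advances 60 + 4 = 64 minutes.
True elapsed: 8 hours = 480 minutes.
Faulty clock advances: 480 x 64/60 = 512 minutes (drift: 32 minutes ahead).
Shown time: 6:00 + 512 minutes = 2:32.

Final answer: 2:32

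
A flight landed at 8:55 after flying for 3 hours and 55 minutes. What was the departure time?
Starting time: 8:55 = 535 total minutes past 12:00
Subtracting: 3 hours and 55 minutes = 235 minutes
535 - 235 = 300 minutes
= 5 hours past 12:00 = 5:00

Final answer: 5:00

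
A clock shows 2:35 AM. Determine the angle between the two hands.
Hour hand position: 2 x 30 + 35 x 0.5 = 77.5 degrees
Minute hand position: 35 x 6 = 210 degrees
Difference: |77.5 - 210| = 132.5 degrees
The angle between the hands is 132.5 degrees

Final answer: 132.5 degrees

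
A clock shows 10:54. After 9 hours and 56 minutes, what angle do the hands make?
First find the time 9 hours and 56 minutes after 10:54.
Total minutes: 10 x 60 + 54 + 9 x 60 + 56 = 1250.
1250 mod 720 = 530 minutes = 8:50.
Now compute the angle at 8:50:
Hour hand: 8 x 30 + 50 x 0.5 = 265 degrees
Minute hand: 50 x 6 = 300 degrees
Difference: |265 - 300| = 35 degrees
The angle is 35 degrees

Final answer: 35 degrees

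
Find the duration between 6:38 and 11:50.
From 6:38 to 11:50:
(11 x 60 + 50) - (6 x 60 + 38) = 710 - 398 = 312 minutes
= 5 hours and 12 minutes

Final answer: 5 hours and 12 minutes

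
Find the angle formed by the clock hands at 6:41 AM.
Hour hand position: 6 x 30 + 41 x 0.5 = 200.5 degrees
Minute hand position: 41 x 6 = 246 degrees
Difference: |200.5 - 246| = 45.5 degrees
The angle between the hands is 45.5 degrees

Final answer: 45.5 degrees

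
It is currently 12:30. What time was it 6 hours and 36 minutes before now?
Starting time: 12:30 = 30 total minutes past 12:00
Subtracting: 6 hours and 36 minutes = 396 minutes
30 - 396 = -366 (negative, add 12 hours = 720) = 354 minutes
= 5 hours and 54 minutes past 12:00 = 5:54

Final answer: 5:54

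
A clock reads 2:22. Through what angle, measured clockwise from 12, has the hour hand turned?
The hour hand moves 30 degrees per hour and 0.5 degrees per minute.
At 2:22: (2) x 30 + 22 x 0.5 = 60 + 11 = 71 degrees

Final answer: 71 degrees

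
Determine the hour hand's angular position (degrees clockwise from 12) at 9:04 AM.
The hour hand moves 30 degrees per hour and 0.5 degrees per minute.
At 9:04: (9) x 30 + 4 x 0.5 = 270 + 2 = 272 degrees

Final answer: 272 degrees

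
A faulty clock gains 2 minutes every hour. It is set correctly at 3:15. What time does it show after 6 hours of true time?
For every 60 true minutes, the faulty clock advances 60 + 2 = 62 minutes.
True elapsed: 6 hours = 360 minutes.
Faulty clock advances: 360 x 62/60 = 372 minutes (drift: 12 minutes ahead).
Shown time: 3:15 + 372 minutes = 9:27.

Final answer: 9:27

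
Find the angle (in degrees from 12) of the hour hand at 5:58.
The hour hand moves 30 degrees per hour and 0.5 degrees per minute.
At 5:58: (5) x 30 + 58 x 0.5 = 150 + 29 = 179 degrees

Final answer: 179 degrees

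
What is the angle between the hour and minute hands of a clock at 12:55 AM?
Hour hand position: 0 x 30 + 55 x 0.5 = 27.5 degrees
Minute hand position: 55 x 6 = 330 degrees
Difference: |27.5 - 330| = 302.5 degrees
Since 302.5 > 180, the smaller angle is 360 - 302.5 = 57.5 degrees

Final answer: 57.5 degrees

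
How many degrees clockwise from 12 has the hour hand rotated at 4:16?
The hour hand moves 30 degrees per hour and 0.5 degrees per minute.
At 4:16: (4) x 30 + 16 x 0.5 = 120 + 8 = 128 degrees

Final answer: 128 degrees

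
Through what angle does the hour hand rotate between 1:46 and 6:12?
The hour hand moves 0.5 degrees per minute.
Time elapsed: 6:12 - 1:46 = 266 minutes
Angular displacement: 266 x 0.5 = 133 degrees

Final answer: 133 degrees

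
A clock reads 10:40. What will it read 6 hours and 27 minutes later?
Starting time: 10:40
Adding 27 minutes to 40 minutes: 40 + 27 = 67 minutes = 1 hour and 7 minutes
Adding 6 hours: 10 + 6 + 1 (carry) = 17 - 12 = 5
Final time: 5:07

Final answer: 5:07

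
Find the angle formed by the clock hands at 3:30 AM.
Hour hand position: 3 x 30 + 30 x 0.5 = 105 degrees
Minute hand position: 30 x 6 = 180 degrees
Difference: |105 - 180| = 75 degrees
The angle between the hands is 75 degrees

Final answer: 75 degrees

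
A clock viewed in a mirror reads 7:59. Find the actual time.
Reflection across the vertical (12-6) axis maps a hand at angle A degrees to (360 - A) degrees, which sends a reading of T minutes past 12:00 to (720 - T) minutes past 12:00.
Mirror reads 7:59 = 479 minutes past 12:00.
Actual time: (720 - 479) mod 720 = 241 minutes = 4:01.

Final answer: 4:01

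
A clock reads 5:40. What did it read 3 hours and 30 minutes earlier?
Starting time: 5:40 = 340 total minutes past 12:00
Subtracting: 3 hours and 30 minutes = 210 minutes
340 - 210 = 130 minutes
= 2 hours and 10 minutes past 12:00 = 2:10

Final answer: 2:10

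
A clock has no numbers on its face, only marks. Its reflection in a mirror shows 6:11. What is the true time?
Reflection across the vertical (12-6) axis maps a hand at angle A degrees to (360 - A) degrees, which sends a reading of T minutes past 12:00 to (720 - T) minutes past 12:00.
Mirror reads 6:11 = 371 minutes past 12:00.
Actual time: (720 - 371) mod 720 = 349 minutes = 5:49.

Final answer: 5:49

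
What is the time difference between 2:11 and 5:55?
From 2:11 to 5:55:
(5 x 60 + 55) - (2 x 60 + 11) = 355 - 131 = 224 minutes
= 3 hours and 44 minutes

Final answer: 3 hours and 44 minutes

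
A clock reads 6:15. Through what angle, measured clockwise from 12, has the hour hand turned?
The hour hand moves 30 degrees per hour and 0.5 degrees per minute.
At 6:15: (6) x 30 + 15 x 0.5 = 180 + 7.5 = 187.5 degrees

Final answer: 187.5 degrees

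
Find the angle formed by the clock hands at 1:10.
Hour hand position: 1 x 30 + 10 x 0.5 = 35 degrees
Minute hand position: 10 x 6 = 60 degrees
Difference: |35 - 60| = 25 degrees
The angle between the hands is 25 degrees

Final answer: 25 degrees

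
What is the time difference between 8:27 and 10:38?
From 8:27 to 10:38:
(10 x 60 + 38) - (8 x 60 + 27) = 638 - 507 = 131 minutes
= 2 hours and 11 minutes

Final answer: 2 hours and 11 minutes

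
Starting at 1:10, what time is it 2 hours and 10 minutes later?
Starting time: 1:10
Adding 10 minutes to 10 minutes: 10 + 10 = 20 minutes
Adding 2 hours: 1 + 2 = 3
Final time: 3:20

Final answer: 3:20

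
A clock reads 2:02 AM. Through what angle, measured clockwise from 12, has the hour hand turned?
The hour hand moves 30 degrees per hour and 0.5 degrees per minute.
At 2:02: (2) x 30 + 2 x 0.5 = 60 + 1 = 61 degrees

Final answer: 61 degrees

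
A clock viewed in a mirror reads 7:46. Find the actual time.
Reflection across the vertical (12-6) axis maps a hand at angle A degrees to (360 - A) degrees, which sends a reading of T minutes past 12:00 to (720 - T) minutes past 12:00.
Mirror reads 7:46 = 466 minutes past 12:00.
Actual time: (720 - 466) mod 720 = 254 minutes = 4:14.

Final answer: 4:14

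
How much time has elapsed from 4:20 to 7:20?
From 4:20 to 7:20:
(7 x 60 + 20) - (4 x 60 + 20) = 440 - 260 = 180 minutes
= 3 hours

Final answer: 3 hours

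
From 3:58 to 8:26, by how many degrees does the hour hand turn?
The hour hand moves 0.5 degrees per minute.
Time elapsed: 8:26 - 3:58 = 268 minutes
Angular displacement: 268 x 0.5 = 134 degrees

Final answer: 134 degrees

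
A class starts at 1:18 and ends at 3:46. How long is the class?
From 1:18 to 3:46:
(3 x 60 + 46) - (1 x 60 + 18) = 226 - 78 = 148 minutes
= 2 hours and 28 minutes

Final answer: 2 hours and 28 minutes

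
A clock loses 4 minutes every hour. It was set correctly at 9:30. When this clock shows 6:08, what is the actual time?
For every 60 true minutes, the faulty clock advances 56 minutes, so 1 faulty-clock minute corresponds to 60/56 true minutes.
From 9:30 to 6:08 on the faulty dial is 518 minutes.
True elapsed: 518 x 60/56 = 555 minutes = 9 hours and 15 minutes.
True time: 9:30 + 9 hours and 15 minutes = 6:45.

Final answer: 6:45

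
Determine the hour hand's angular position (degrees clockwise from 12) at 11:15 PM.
The hour hand moves 30 degrees per hour and 0.5 degrees per minute.
At 11:15: (11) x 30 + 15 x 0.5 = 330 + 7.5 = 337.5 degrees

Final answer: 337.5 degrees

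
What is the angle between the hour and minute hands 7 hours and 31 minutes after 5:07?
First find the time 7 hours and 31 minutes after 5:07.
Total minutes: 5 x 60 + 7 + 7 x 60 + 31 = 758.
758 mod 720 = 38 minutes = 12:38.
Now compute the angle at 12:38:
Hour hand: 0 x 30 + 38 x 0.5 = 19 degrees
Minute hand: 38 x 6 = 228 degrees
Difference: |19 - 228| = 209 degrees
Smaller angle: 360 - 209 = 151 degrees

Final answer: 151 degrees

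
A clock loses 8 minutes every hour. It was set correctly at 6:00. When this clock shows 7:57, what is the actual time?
For every 60 true minutes, the faulty clock advances 52 minutes, so 1 faulty-clock minute corresponds to 60/52 true minutes.
From 6:00 to 7:57 on the faulty dial is 117 minutes.
True elapsed: 117 x 60/52 = 135 minutes = 2 hours and 15 minutes.
True time: 6:00 + 2 hours and 15 minutes = 8:15.

Final answer: 8:15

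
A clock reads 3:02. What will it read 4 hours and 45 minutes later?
Starting time: 3:02
Adding 45 minutes to 2 minutes: 2 + 45 = 47 minutes
Adding 4 hours: 3 + 4 = 7
Final time: 7:47

Final answer: 7:47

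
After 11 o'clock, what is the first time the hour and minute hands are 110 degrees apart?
At t minutes past 11:00, the hour hand is at 30 x 11 + 0.5t degrees and the minute hand is at 6t degrees.
The smaller angle between them is 110 degrees when |30H - 5.5t| = 110 or |30H - 5.5t| = 250.
With H = 11, solve 30 x 11 - 5.5t = +/- target for each target:
  t = (30 x 11 - 110) / 5.5 = 40
  t = (30 x 11 + 110) / 5.5 = 80 (outside (0, 60))
  t = (30 x 11 - 250) / 5.5 = 14.55
  t = (30 x 11 + 250) / 5.5 = 105.45 (outside (0, 60))
Valid solutions in (0, 60): {14.55, 40} minutes.
The first occurrence is t = 14.55 minutes.
The hands form a 110-degree angle at 14.55 minutes past 11:00.

Final answer: 14.55 minutes past 11:00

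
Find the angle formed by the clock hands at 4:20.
Hour hand position: 4 x 30 + 20 x 0.5 = 130 degrees
Minute hand position: 20 x 6 = 120 degrees
Difference: |130 - 120| = 10 degrees
The angle between the hands is 10 degrees

Final answer: 10 degrees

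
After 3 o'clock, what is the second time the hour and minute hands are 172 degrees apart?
At t minutes past 3:00, the hour hand is at 30 x 3 + 0.5t degrees and the minute hand is at 6t degrees.
The smaller angle between them is 172 degrees when |30H - 5.5t| = 172 or |30H - 5.5t| = 188.
With H = 3, solve 30 x 3 - 5.5t = +/- target for each target:
  t = (30 x 3 - 172) / 5.5 = -14.91 (outside (0, 60))
  t = (30 x 3 + 172) / 5.5 = 47.64
  t = (30 x 3 - 188) / 5.5 = -17.82 (outside (0, 60))
  t = (30 x 3 + 188) / 5.5 = 50.55
Valid solutions in (0, 60): {47.64, 50.55} minutes.
The second occurrence is t = 50.55 minutes.
The hands form a 172-degree angle at 50.55 minutes past 3:00.

Final answer: 50.55 minutes past 3:00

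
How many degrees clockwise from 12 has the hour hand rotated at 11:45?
The hour hand moves 30 degrees per hour and 0.5 degrees per minute.
At 11:45: (11) x 30 + 45 x 0.5 = 330 + 22.5 = 352.5 degrees

Final answer: 352.5 degrees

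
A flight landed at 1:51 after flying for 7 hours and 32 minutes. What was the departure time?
Starting time: 1:51 = 111 total minutes past 12:00
Subtracting: 7 hours and 32 minutes = 452 minutes
111 - 452 = -341 (negative, add 12 hours = 720) = 379 minutes
= 6 hours and 19 minutes past 12:00 = 6:19

Final answer: 6:19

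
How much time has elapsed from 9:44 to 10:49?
From 9:44 to 10:49:
(10 x 60 + 49) - (9 x 60 + 44) = 649 - 584 = 65 minutes
= 1 hour and 5 minutes

Final answer: 1 hour and 5 minutes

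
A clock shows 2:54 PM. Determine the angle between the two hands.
Hour hand position: 2 x 30 + 54 x 0.5 = 87 degrees
Minute hand position: 54 x 6 = 324 degrees
Difference: |87 - 324| = 237 degrees
Since 237 > 180, the smaller angle is 360 - 237 = 123 degrees

Final answer: 123 degrees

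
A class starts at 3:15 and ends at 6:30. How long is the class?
From 3:15 to 6:30:
(6 x 60 + 30) - (3 x 60 + 15) = 390 - 195 = 195 minutes
= 3 hours and 15 minutes

Final answer: 3 hours and 15 minutes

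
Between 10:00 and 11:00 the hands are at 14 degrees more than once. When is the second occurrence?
At t minutes past 10:00, the hour hand is at 30 x 10 + 0.5t degrees and the minute hand is at 6t degrees.
The smaller angle between them is 14 degrees when |30H - 5.5t| = 14 or |30H - 5.5t| = 346.
With H = 10, solve 30 x 10 - 5.5t = +/- target for each target:
  t = (30 x 10 - 14) / 5.5 = 52
  t = (30 x 10 + 14) / 5.5 = 57.09
  t = (30 x 10 - 346) / 5.5 = -8.36 (outside (0, 60))
  t = (30 x 10 + 346) / 5.5 = 117.45 (outside (0, 60))
Valid solutions in (0, 60): {52, 57.09} minutes.
The second occurrence is t = 57.09 minutes.
The hands form a 14-degree angle at 57.09 minutes past 10:00.

Final answer: 57.09 minutes past 10:00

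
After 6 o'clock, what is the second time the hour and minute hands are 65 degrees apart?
At t minutes past 6:00, the hour hand is at 30 x 6 + 0.5t degrees and the minute hand is at 6t degrees.
The smaller angle between them is 65 degrees when |30H - 5.5t| = 65 or |30H - 5.5t| = 295.
With H = 6, solve 30 x 6 - 5.5t = +/- target for each target:
  t = (30 x 6 - 65) / 5.5 = 20.91
  t = (30 x 6 + 65) / 5.5 = 44.55
  t = (30 x 6 - 295) / 5.5 = -20.91 (outside (0, 60))
  t = (30 x 6 + 295) / 5.5 = 86.36 (outside (0, 60))
Valid solutions in (0, 60): {20.91, 44.55} minutes.
The second occurrence is t = 44.55 minutes.
The hands form a 65-degree angle at 44.55 minutes past 6:00.

Final answer: 44.55 minutes past 6:00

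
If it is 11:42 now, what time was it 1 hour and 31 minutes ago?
Starting time: 11:42 = 702 total minutes past 12:00
Subtracting: 1 hour and 31 minutes = 91 minutes
702 - 91 = 611 minutes
= 10 hours and 11 minutes past 12:00 = 10:11

Final answer: 10:11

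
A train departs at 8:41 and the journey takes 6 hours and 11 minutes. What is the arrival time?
Starting time: 8:41
Adding 11 minutes to 41 minutes: 41 + 11 = 52 minutes
Adding 6 hours: 8 + 6 = 14 - 12 = 2
Final time: 2:52

Final answer: 2:52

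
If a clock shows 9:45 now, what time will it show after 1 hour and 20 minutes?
Starting time: 9:45
Adding 20 minutes to 45 minutes: 45 + 20 = 65 minutes = 1 hour and 5 minutes
Adding 1 hour: 9 + 1 + 1 (carry) = 11
Final time: 11:05

Final answer: 11:05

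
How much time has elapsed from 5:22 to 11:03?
From 5:22 to 11:03:
(11 x 60 + 3) - (5 x 60 + 22) = 663 - 322 = 341 minutes
= 5 hours and 41 minutes

Final answer: 5 hours and 41 minutes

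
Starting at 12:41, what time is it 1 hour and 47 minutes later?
Starting time: 12:41
Adding 47 minutes to 41 minutes: 41 + 47 = 88 minutes = 1 hour and 28 minutes
Adding 1 hour: 12 + 1 + 1 (carry) = 14 - 12 = 2
Final time: 2:28

Final answer: 2:28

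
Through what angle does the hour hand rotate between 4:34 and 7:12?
The hour hand moves 0.5 degrees per minute.
Time elapsed: 7:12 - 4:34 = 158 minutes
Angular displacement: 158 x 0.5 = 79 degrees

Final answer: 79 degrees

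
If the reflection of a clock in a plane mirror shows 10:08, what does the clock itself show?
Reflection across the vertical (12-6) axis maps a hand at angle A degrees to (360 - A) degrees, which sends a reading of T minutes past 12:00 to (720 - T) minutes past 12:00.
Mirror reads 10:08 = 608 minutes past 12:00.
Actual time: (720 - 608) mod 720 = 112 minutes = 1:52.

Final answer: 1:52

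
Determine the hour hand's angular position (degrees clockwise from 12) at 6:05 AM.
The hour hand moves 30 degrees per hour and 0.5 degrees per minute.
At 6:05: (6) x 30 + 5 x 0.5 = 180 + 2.5 = 182.5 degrees

Final answer: 182.5 degrees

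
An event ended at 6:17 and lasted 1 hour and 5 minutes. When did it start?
Starting time: 6:17 = 377 total minutes past 12:00
Subtracting: 1 hour and 5 minutes = 65 minutes
377 - 65 = 312 minutes
= 5 hours and 12 minutes past 12:00 = 5:12

Final answer: 5:12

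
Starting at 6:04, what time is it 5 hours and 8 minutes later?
Starting time: 6:04
Adding 8 minutes to 4 minutes: 4 + 8 = 12 minutes
Adding 5 hours: 6 + 5 = 11
Final time: 11:12

Final answer: 11:12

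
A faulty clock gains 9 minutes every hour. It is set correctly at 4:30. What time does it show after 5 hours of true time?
For every 60 true minutes, the faulty clock advances 60 + 9 = 69 minutes.
True elapsed: 5 hours = 300 minutes.
Faulty clock advances: 300 x 69/60 = 345 minutes (drift: 45 minutes ahead).
Shown time: 4:30 + 345 minutes = 10:15.

Final answer: 10:15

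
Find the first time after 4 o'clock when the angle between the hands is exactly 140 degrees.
At t minutes past 4:00, the hour hand is at 30 x 4 + 0.5t degrees and the minute hand is at 6t degrees.
The smaller angle between them is 140 degrees when |30H - 5.5t| = 140 or |30H - 5.5t| = 220.
With H = 4, solve 30 x 4 - 5.5t = +/- target for each target:
  t = (30 x 4 - 140) / 5.5 = -3.64 (outside (0, 60))
  t = (30 x 4 + 140) / 5.5 = 47.27
  t = (30 x 4 - 220) / 5.5 = -18.18 (outside (0, 60))
  t = (30 x 4 + 220) / 5.5 = 61.82 (outside (0, 60))
Valid solutions in (0, 60): {47.27} minutes.
The first occurrence is t = 47.27 minutes.
The hands form a 140-degree angle at 47.27 minutes past 4:00.

Final answer: 47.27 minutes past 4:00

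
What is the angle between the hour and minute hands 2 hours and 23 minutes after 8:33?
First find the time 2 hours and 23 minutes after 8:33.
Total minutes: 8 x 60 + 33 + 2 x 60 + 23 = 656.
656 mod 720 = 656 minutes = 10:56.
Now compute the angle at 10:56:
Hour hand: 10 x 30 + 56 x 0.5 = 328 degrees
Minute hand: 56 x 6 = 336 degrees
Difference: |328 - 336| = 8 degrees
The angle is 8 degrees

Final answer: 8 degrees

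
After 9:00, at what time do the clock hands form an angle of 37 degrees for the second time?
At t minutes past 9:00, the hour hand is at 30 x 9 + 0.5t degrees and the minute hand is at 6t degrees.
The smaller angle between them is 37 degrees when |30H - 5.5t| = 37 or |30H - 5.5t| = 323.
With H = 9, solve 30 x 9 - 5.5t = +/- target for each target:
  t = (30 x 9 - 37) / 5.5 = 42.36
  t = (30 x 9 + 37) / 5.5 = 55.82
  t = (30 x 9 - 323) / 5.5 = -9.64 (outside (0, 60))
  t = (30 x 9 + 323) / 5.5 = 107.82 (outside (0, 60))
Valid solutions in (0, 60): {42.36, 55.82} minutes.
The second occurrence is t = 55.82 minutes.
The hands form a 37-degree angle at 55.82 minutes past 9:00.

Final answer: 55.82 minutes past 9:00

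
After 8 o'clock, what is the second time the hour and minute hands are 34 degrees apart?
At t minutes past 8:00, the hour hand is at 30 x 8 + 0.5t degrees and the minute hand is at 6t degrees.
The smaller angle between them is 34 degrees when |30H - 5.5t| = 34 or |30H - 5.5t| = 326.
With H = 8, solve 30 x 8 - 5.5t = +/- target for each target:
  t = (30 x 8 - 34) / 5.5 = 37.45
  t = (30 x 8 + 34) / 5.5 = 49.82
  t = (30 x 8 - 326) / 5.5 = -15.64 (outside (0, 60))
  t = (30 x 8 + 326) / 5.5 = 102.91 (outside (0, 60))
Valid solutions in (0, 60): {37.45, 49.82} minutes.
The second occurrence is t = 49.82 minutes.
The hands form a 34-degree angle at 49.82 minutes past 8:00.

Final answer: 49.82 minutes past 8:00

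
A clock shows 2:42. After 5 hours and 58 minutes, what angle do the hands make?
First find the time 5 hours and 58 minutes after 2:42.
Total minutes: 2 x 60 + 42 + 5 x 60 + 58 = 520.
520 mod 720 = 520 minutes = 8:40.
Now compute the angle at 8:40:
Hour hand: 8 x 30 + 40 x 0.5 = 260 degrees
Minute hand: 40 x 6 = 240 degrees
Difference: |260 - 240| = 20 degrees
The angle is 20 degrees

Final answer: 20 degrees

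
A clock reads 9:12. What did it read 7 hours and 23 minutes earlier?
Starting time: 9:12 = 552 total minutes past 12:00
Subtracting: 7 hours and 23 minutes = 443 minutes
552 - 443 = 109 minutes
= 1 hour and 49 minutes past 12:00 = 1:49

Final answer: 1:49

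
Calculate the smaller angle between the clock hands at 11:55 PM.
Hour hand position: 11 x 30 + 55 x 0.5 = 357.5 degrees
Minute hand position: 55 x 6 = 330 degrees
Difference: |357.5 - 330| = 27.5 degrees
The angle between the hands is 27.5 degrees

Final answer: 27.5 degrees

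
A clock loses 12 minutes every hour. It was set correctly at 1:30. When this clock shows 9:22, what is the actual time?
For every 60 true minutes, the faulty clock advances 48 minutes, so 1 faulty-clock minute corresponds to 60/48 true minutes.
From 1:30 to 9:22 on the faulty dial is 472 minutes.
True elapsed: 472 x 60/48 = 590 minutes = 9 hours and 50 minutes.
True time: 1:30 + 9 hours and 50 minutes = 11:20.

Final answer: 11:20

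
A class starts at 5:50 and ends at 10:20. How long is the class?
From 5:50 to 10:20:
(10 x 60 + 20) - (5 x 60 + 50) = 620 - 350 = 270 minutes
= 4 hours and 30 minutes

Final answer: 4 hours and 30 minutes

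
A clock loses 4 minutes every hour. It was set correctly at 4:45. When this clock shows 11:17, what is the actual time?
For every 60 true minutes, the faulty clock advances 56 minutes, so 1 faulty-clock minute corresponds to 60/56 true minutes.
From 4:45 to 11:17 on the faulty dial is 392 minutes.
True elapsed: 392 x 60/56 = 420 minutes = 7 hours.
True time: 4:45 + 7 hours = 11:45.

Final answer: 11:45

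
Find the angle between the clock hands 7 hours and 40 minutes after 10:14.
First find the time 7 hours and 40 minutes after 10:14.
Total minutes: 10 x 60 + 14 + 7 x 60 + 40 = 1074.
1074 mod 720 = 354 minutes = 5:54.
Now compute the angle at 5:54:
Hour hand: 5 x 30 + 54 x 0.5 = 177 degrees
Minute hand: 54 x 6 = 324 degrees
Difference: |177 - 324| = 147 degrees
The angle is 147 degrees

Final answer: 147 degrees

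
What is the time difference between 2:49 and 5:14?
From 2:49 to 5:14:
(5 x 60 + 14) - (2 x 60 + 49) = 314 - 169 = 145 minutes
= 2 hours and 25 minutes

Final answer: 2 hours and 25 minutes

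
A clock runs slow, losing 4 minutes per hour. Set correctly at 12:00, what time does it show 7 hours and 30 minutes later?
For every 60 true minutes, the faulty clock advances 60 - 4 = 56 minutes.
True elapsed: 7 hours and 30 minutes = 450 minutes.
Faulty clock advances: 450 x 56/60 = 420 minutes (drift: 30 minutes behind).
Shown time: 12:00 + 420 minutes = 7:00.

Final answer: 7:00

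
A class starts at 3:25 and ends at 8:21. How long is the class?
From 3:25 to 8:21:
(8 x 60 + 21) - (3 x 60 + 25) = 501 - 205 = 296 minutes
= 4 hours and 56 minutes

Final answer: 4 hours and 56 minutes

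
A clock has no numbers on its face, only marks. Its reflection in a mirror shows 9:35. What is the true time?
Reflection across the vertical (12-6) axis maps a hand at angle A degrees to (360 - A) degrees, which sends a reading of T minutes past 12:00 to (720 - T) minutes past 12:00.
Mirror reads 9:35 = 575 minutes past 12:00.
Actual time: (720 - 575) mod 720 = 145 minutes = 2:25.

Final answer: 2:25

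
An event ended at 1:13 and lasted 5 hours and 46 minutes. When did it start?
Starting time: 1:13 = 73 total minutes past 12:00
Subtracting: 5 hours and 46 minutes = 346 minutes
73 - 346 = -273 (negative, add 12 hours = 720) = 447 minutes
= 7 hours and 27 minutes past 12:00 = 7:27

Final answer: 7:27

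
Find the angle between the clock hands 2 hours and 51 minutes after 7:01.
First find the time 2 hours and 51 minutes after 7:01.
Total minutes: 7 x 60 + 1 + 2 x 60 + 51 = 592.
592 mod 720 = 592 minutes = 9:52.
Now compute the angle at 9:52:
Hour hand: 9 x 30 + 52 x 0.5 = 296 degrees
Minute hand: 52 x 6 = 312 degrees
Difference: |296 - 312| = 16 degrees
The angle is 16 degrees

Final answer: 16 degrees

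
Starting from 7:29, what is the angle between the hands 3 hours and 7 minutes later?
First find the time 3 hours and 7 minutes after 7:29.
Total minutes: 7 x 60 + 29 + 3 x 60 + 7 = 636.
636 mod 720 = 636 minutes = 10:36.
Now compute the angle at 10:36:
Hour hand: 10 x 30 + 36 x 0.5 = 318 degrees
Minute hand: 36 x 6 = 216 degrees
Difference: |318 - 216| = 102 degrees
The angle is 102 degrees

Final answer: 102 degrees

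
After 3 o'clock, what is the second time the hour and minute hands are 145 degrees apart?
At t minutes past 3:00, the hour hand is at 30 x 3 + 0.5t degrees and the minute hand is at 6t degrees.
The smaller angle between them is 145 degrees when |30H - 5.5t| = 145 or |30H - 5.5t| = 215.
With H = 3, solve 30 x 3 - 5.5t = +/- target for each target:
  t = (30 x 3 - 145) / 5.5 = -10 (outside (0, 60))
  t = (30 x 3 + 145) / 5.5 = 42.73
  t = (30 x 3 - 215) / 5.5 = -22.73 (outside (0, 60))
  t = (30 x 3 + 215) / 5.5 = 55.45
Valid solutions in (0, 60): {42.73, 55.45} minutes.
The second occurrence is t = 55.45 minutes.
The hands form a 145-degree angle at 55.45 minutes past 3:00.

Final answer: 55.45 minutes past 3:00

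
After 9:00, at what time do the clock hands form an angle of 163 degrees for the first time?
At t minutes past 9:00, the hour hand is at 30 x 9 + 0.5t degrees and the minute hand is at 6t degrees.
The smaller angle between them is 163 degrees when |30H - 5.5t| = 163 or |30H - 5.5t| = 197.
With H = 9, solve 30 x 9 - 5.5t = +/- target for each target:
  t = (30 x 9 - 163) / 5.5 = 19.45
  t = (30 x 9 + 163) / 5.5 = 78.73 (outside (0, 60))
  t = (30 x 9 - 197) / 5.5 = 13.27
  t = (30 x 9 + 197) / 5.5 = 84.91 (outside (0, 60))
Valid solutions in (0, 60): {13.27, 19.45} minutes.
The first occurrence is t = 13.27 minutes.
The hands form a 163-degree angle at 13.27 minutes past 9:00.

Final answer: 13.27 minutes past 9:00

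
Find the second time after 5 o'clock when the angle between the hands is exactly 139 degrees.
At t minutes past 5:00, the hour hand is at 30 x 5 + 0.5t degrees and the minute hand is at 6t degrees.
The smaller angle between them is 139 degrees when |30H - 5.5t| = 139 or |30H - 5.5t| = 221.
With H = 5, solve 30 x 5 - 5.5t = +/- target for each target:
  t = (30 x 5 - 139) / 5.5 = 2
  t = (30 x 5 + 139) / 5.5 = 52.55
  t = (30 x 5 - 221) / 5.5 = -12.91 (outside (0, 60))
  t = (30 x 5 + 221) / 5.5 = 67.45 (outside (0, 60))
Valid solutions in (0, 60): {2, 52.55} minutes.
The second occurrence is t = 52.55 minutes.
The hands form a 139-degree angle at 52.55 minutes past 5:00.

Final answer: 52.55 minutes past 5:00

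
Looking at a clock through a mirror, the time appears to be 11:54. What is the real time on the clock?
Reflection across the vertical (12-6) axis maps a hand at angle A degrees to (360 - A) degrees, which sends a reading of T minutes past 12:00 to (720 - T) minutes past 12:00.
Mirror reads 11:54 = 714 minutes past 12:00.
Actual time: (720 - 714) mod 720 = 6 minutes = 12:06.

Final answer: 12:06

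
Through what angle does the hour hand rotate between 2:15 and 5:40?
The hour hand moves 0.5 degrees per minute.
Time elapsed: 5:40 - 2:15 = 205 minutes
Angular displacement: 205 x 0.5 = 102.5 degrees

Final answer: 102.5 degrees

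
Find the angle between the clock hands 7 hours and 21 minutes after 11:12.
First find the time 7 hours and 21 minutes after 11:12.
Total minutes: 11 x 60 + 12 + 7 x 60 + 21 = 1113.
1113 mod 720 = 393 minutes = 6:33.
Now compute the angle at 6:33:
Hour hand: 6 x 30 + 33 x 0.5 = 196.5 degrees
Minute hand: 33 x 6 = 198 degrees
Difference: |196.5 - 198| = 1.5 degrees
The angle is 1.5 degrees

Final answer: 1.5 degrees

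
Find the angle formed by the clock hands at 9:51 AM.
Hour hand position: 9 x 30 + 51 x 0.5 = 295.5 degrees
Minute hand position: 51 x 6 = 306 degrees
Difference: |295.5 - 306| = 10.5 degrees
The angle between the hands is 10.5 degrees

Final answer: 10.5 degrees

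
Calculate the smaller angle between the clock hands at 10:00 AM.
Hour hand position: 10 x 30 + 0 x 0.5 = 300 degrees
Minute hand position: 0 x 6 = 0 degrees
Difference: |300 - 0| = 300 degrees
Since 300 > 180, the smaller angle is 360 - 300 = 60 degrees

Final answer: 60 degrees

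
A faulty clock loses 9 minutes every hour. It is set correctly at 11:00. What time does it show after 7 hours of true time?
For every 60 true minutes, the faulty clock advances 60 - 9 = 51 minutes.
True elapsed: 7 hours = 420 minutes.
Faulty clock advances: 420 x 51/60 = 357 minutes (drift: 63 minutes behind).
Shown time: 11:00 + 357 minutes = 4:57.

Final answer: 4:57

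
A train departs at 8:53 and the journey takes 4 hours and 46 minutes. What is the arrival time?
Starting time: 8:53
Adding 46 minutes to 53 minutes: 53 + 46 = 99 minutes = 1 hour and 39 minutes
Adding 4 hours: 8 + 4 + 1 (carry) = 13 - 12 = 1
Final time: 1:39

Final answer: 1:39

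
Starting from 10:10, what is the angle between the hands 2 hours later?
First find the time 2 hours after 10:10.
Total minutes: 10 x 60 + 10 + 2 x 60 + 0 = 730.
730 mod 720 = 10 minutes = 12:10.
Now compute the angle at 12:10:
Hour hand: 0 x 30 + 10 x 0.5 = 5 degrees
Minute hand: 10 x 6 = 60 degrees
Difference: |5 - 60| = 55 degrees
The angle is 55 degrees

Final answer: 55 degrees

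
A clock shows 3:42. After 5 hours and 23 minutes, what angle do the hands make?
First find the time 5 hours and 23 minutes after 3:42.
Total minutes: 3 x 60 + 42 + 5 x 60 + 23 = 545.
545 mod 720 = 545 minutes = 9:05.
Now compute the angle at 9:05:
Hour hand: 9 x 30 + 5 x 0.5 = 272.5 degrees
Minute hand: 5 x 6 = 30 degrees
Difference: |272.5 - 30| = 242.5 degrees
Smaller angle: 360 - 242.5 = 117.5 degrees

Final answer: 117.5 degrees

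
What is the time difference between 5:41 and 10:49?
From 5:41 to 10:49:
(10 x 60 + 49) - (5 x 60 + 41) = 649 - 341 = 308 minutes
= 5 hours and 8 minutes

Final answer: 5 hours and 8 minutes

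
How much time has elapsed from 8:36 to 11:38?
From 8:36 to 11:38:
(11 x 60 + 38) - (8 x 60 + 36) = 698 - 516 = 182 minutes
= 3 hours and 2 minutes

Final answer: 3 hours and 2 minutes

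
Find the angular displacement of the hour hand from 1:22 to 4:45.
The hour hand moves 0.5 degrees per minute.
Time elapsed: 4:45 - 1:22 = 203 minutes
Angular displacement: 203 x 0.5 = 101.5 degrees

Final answer: 101.5 degrees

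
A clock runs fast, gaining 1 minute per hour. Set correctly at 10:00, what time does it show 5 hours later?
For every 60 true minutes, the faulty clock advances 60 + 1 = 61 minutes.
True elapsed: 5 hours = 300 minutes.
Faulty clock advances: 300 x 61/60 = 305 minutes (drift: 5 minutes ahead).
Shown time: 10:00 + 305 minutes = 3:05.

Final answer: 3:05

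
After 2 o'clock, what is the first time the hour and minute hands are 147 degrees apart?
At t minutes past 2:00, the hour hand is at 30 x 2 + 0.5t degrees and the minute hand is at 6t degrees.
The smaller angle between them is 147 degrees when |30H - 5.5t| = 147 or |30H - 5.5t| = 213.
With H = 2, solve 30 x 2 - 5.5t = +/- target for each target:
  t = (30 x 2 - 147) / 5.5 = -15.82 (outside (0, 60))
  t = (30 x 2 + 147) / 5.5 = 37.64
  t = (30 x 2 - 213) / 5.5 = -27.82 (outside (0, 60))
  t = (30 x 2 + 213) / 5.5 = 49.64
Valid solutions in (0, 60): {37.64, 49.64} minutes.
The first occurrence is t = 37.64 minutes.
The hands form a 147-degree angle at 37.64 minutes past 2:00.

Final answer: 37.64 minutes past 2:00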